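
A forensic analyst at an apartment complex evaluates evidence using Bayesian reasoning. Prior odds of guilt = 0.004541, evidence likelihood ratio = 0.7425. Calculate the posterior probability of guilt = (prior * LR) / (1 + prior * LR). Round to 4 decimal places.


Bayesian evidence evaluation:
Posterior odds = prior_odds * LR = 0.004541 * 0.7425 = 0.003371693
Posterior probability = posterior_odds / (1 + posterior_odds)
= 0.003371693 / (1 + 0.003371693)
= 0.003371693 / 1.003371693
= 0.0034

0.0034


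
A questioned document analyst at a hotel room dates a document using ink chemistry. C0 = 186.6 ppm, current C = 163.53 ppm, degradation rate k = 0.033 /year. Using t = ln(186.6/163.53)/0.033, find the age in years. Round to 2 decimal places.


Document age estimation:
C0/C = 186.6 / 163.53 = 1.141075
ln(C0/C) = 0.131971
t = 0.131971 / 0.033 = 4.00 years

4.00


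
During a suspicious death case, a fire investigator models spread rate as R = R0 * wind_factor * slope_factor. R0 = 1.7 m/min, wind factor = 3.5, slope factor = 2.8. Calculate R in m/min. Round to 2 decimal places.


Fire spread rate calculation:
R = R0 * wind_factor * slope_factor
= 1.7 * 3.5 * 2.8
= 5.95 * 2.8
= 16.66 m/min

16.66


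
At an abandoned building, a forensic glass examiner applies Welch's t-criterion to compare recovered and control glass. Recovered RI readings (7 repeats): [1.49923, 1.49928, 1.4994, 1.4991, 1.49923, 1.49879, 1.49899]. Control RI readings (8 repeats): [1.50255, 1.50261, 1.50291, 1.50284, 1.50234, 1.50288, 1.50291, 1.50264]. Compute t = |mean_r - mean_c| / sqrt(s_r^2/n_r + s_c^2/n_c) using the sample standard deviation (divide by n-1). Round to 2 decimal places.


Welch's t-criterion for glass RI comparison:
Recovered mean = sum / n_r = 10.49402 / 7 = 1.4991457
Control mean = sum / n_c = 12.02168 / 8 = 1.50271
Recovered sample variance s_r^2 = 4.16286e-08
Control sample variance s_c^2 = 4.33143e-08
Welch SE (unpooled) = sqrt(s_r^2/n_r + s_c^2/n_c) = sqrt(5.94694e-09 + 5.41429e-09) = sqrt(1.13612e-08) = 0.000106589
|mean_r - mean_c| = 0.00356429
t = 0.00356429 / 0.000106589 = 33.44

33.44


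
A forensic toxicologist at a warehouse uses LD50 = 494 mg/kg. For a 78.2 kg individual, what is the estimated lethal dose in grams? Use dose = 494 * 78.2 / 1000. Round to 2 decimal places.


Lethal dose calculation:
Lethal dose = LD50 * body_weight / 1000
= 494 * 78.2 / 1000
= 38630.8 / 1000
= 38.63 g

38.63


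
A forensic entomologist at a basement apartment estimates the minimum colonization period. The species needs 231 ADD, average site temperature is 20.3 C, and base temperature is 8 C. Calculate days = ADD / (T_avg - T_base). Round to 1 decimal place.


Insect development time:
Effective temperature = avg_temp - T_base = 20.3 - 8 = 12.3 C
Days = ADD / effective_temp = 231 / 12.3 = 18.8 days

18.8


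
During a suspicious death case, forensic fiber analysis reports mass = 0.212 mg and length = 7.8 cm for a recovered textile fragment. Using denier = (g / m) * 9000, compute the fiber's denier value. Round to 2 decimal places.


Denier calculation:
Mass in grams = 0.212 mg / 1000 = 0.000212 g
Length in meters = 7.8 cm / 100 = 0.078 m
Linear density = mass / length = 0.000212 / 0.078 = 0.00271795 g/m
Denier = (g/m) * 9000 = 0.00271795 * 9000 = 24.46

24.46


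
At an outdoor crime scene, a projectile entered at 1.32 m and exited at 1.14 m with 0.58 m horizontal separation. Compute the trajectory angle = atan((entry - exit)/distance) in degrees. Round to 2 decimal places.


Bullet trajectory angle:
Height difference = 1.32 - 1.14 = 0.18 m
angle = atan(0.18 / 0.58)
angle = atan(0.310345)
angle = 17.24 degrees

17.24


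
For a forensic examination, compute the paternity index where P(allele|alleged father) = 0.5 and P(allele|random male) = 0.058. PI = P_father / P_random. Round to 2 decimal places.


Paternity Index calculation:
PI = P(allele|father) / P(allele|random)
PI = 0.5 / 0.058
PI = 8.62

8.62


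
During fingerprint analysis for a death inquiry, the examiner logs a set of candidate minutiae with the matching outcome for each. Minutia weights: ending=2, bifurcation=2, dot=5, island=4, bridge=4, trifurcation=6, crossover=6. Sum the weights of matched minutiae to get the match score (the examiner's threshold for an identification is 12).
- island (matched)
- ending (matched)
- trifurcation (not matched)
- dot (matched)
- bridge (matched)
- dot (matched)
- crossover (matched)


Weighted minutiae match score:
  island: matched, +4 (running total 4)
  ending: matched, +2 (running total 6)
  trifurcation: not matched, +0
  dot: matched, +5 (running total 11)
  bridge: matched, +4 (running total 15)
  dot: matched, +5 (running total 20)
  crossover: matched, +6 (running total 26)
Total score = 26
Threshold = 12; verdict = identification

26


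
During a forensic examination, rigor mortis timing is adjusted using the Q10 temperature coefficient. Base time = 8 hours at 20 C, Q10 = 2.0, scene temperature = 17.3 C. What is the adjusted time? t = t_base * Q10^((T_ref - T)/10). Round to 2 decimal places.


Rigor mortis time adjustment:
Exponent = (T_ref - T_actual) / 10 = (20 - 17.3) / 10 = 0.27
Q10 factor = 2.0^0.27 = 1.20581
t_adjusted = 8 * 1.20581 = 9.65 hours

9.65


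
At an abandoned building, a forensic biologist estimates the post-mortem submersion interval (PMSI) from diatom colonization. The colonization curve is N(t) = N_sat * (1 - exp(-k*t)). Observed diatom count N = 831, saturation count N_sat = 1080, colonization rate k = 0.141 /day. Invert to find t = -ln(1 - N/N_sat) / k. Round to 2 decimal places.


PMSI from diatom colonization curve:
N / N_sat = 831 / 1080 = 0.769444
1 - N/N_sat = 0.230556
ln(1 - N/N_sat) = -1.467261
t = -ln(1 - N/N_sat) / k = -(-1.467261) / 0.141 = 10.41 days

10.41


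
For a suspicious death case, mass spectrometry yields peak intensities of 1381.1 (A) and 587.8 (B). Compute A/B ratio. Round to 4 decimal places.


Spectral peak ratio:
Peak A = 1381.1 counts
Peak B = 587.8 counts
Ratio = 1381.1 / 587.8 = 2.3496

2.3496


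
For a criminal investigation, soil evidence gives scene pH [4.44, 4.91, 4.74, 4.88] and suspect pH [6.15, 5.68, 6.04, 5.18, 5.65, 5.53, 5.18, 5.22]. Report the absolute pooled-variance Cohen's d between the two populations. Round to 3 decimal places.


Pooled-variance Cohen's d for soil pH comparison:
Scene mean = 18.97 / 4 = 4.7425
Suspect mean = 44.63 / 8 = 5.57875
Scene sample variance s_s^2 = 0.046158
Suspect sample variance s_c^2 = 0.143355
Pooled variance = ((n_s-1)*s_s^2 + (n_c-1)*s_c^2) / (n_s + n_c - 2) = 0.114196
Pooled SD = sqrt(0.114196) = 0.337929
Mean difference = -0.83625
|d| = |-0.83625| / 0.337929 = 2.475

2.475


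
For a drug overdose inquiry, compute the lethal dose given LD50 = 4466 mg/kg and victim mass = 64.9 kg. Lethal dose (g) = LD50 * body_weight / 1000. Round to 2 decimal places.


Lethal dose calculation:
Lethal dose = LD50 * body_weight / 1000
= 4466 * 64.9 / 1000
= 289843.4 / 1000
= 289.84 g

289.84


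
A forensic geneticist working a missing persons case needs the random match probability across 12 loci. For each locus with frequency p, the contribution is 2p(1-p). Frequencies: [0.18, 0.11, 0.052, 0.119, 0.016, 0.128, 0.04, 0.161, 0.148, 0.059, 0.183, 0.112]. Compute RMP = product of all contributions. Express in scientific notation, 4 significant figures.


Computing RMP for 12 loci:
Locus 1: 2 * 0.18 * 0.82 = 0.2952
Locus 2: 2 * 0.11 * 0.89 = 0.1958
Locus 3: 2 * 0.052 * 0.948 = 0.098592
Locus 4: 2 * 0.119 * 0.881 = 0.209678
Locus 5: 2 * 0.016 * 0.984 = 0.031488
Locus 6: 2 * 0.128 * 0.872 = 0.223232
Locus 7: 2 * 0.04 * 0.96 = 0.0768
Locus 8: 2 * 0.161 * 0.839 = 0.270158
Locus 9: 2 * 0.148 * 0.852 = 0.252192
Locus 10: 2 * 0.059 * 0.941 = 0.111038
Locus 11: 2 * 0.183 * 0.817 = 0.299022
Locus 12: 2 * 0.112 * 0.888 = 0.198912
RMP = 2.902e-10

2.902e-10


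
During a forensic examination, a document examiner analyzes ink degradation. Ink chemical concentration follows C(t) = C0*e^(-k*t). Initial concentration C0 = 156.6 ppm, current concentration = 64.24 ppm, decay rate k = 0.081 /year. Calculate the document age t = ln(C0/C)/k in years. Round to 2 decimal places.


Document age estimation:
C0/C = 156.6 / 64.24 = 2.437733
ln(C0/C) = 0.891069
t = 0.891069 / 0.081 = 11.00 years

11.00


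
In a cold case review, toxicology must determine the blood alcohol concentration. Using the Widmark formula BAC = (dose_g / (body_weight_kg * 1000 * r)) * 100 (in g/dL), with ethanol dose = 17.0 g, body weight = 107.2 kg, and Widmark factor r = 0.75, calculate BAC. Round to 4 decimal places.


Applying the Widmark formula:
BAC = (dose_g / (body_wt * 1000 * r)) * 100
Denominator = 107.2 * 1000 * 0.75 = 80400
BAC = (17.0 / 80400) * 100
BAC = 0.0211 g/dL

0.0211


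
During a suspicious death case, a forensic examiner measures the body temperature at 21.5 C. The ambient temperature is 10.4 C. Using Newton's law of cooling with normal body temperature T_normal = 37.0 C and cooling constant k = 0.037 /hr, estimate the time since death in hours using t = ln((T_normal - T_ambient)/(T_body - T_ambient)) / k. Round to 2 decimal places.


Using Newton's law of cooling:
t = ln((T_normal - T_ambient) / (T_body - T_ambient)) / k
T_normal - T_ambient = 26.6
T_body - T_ambient = 11.1
Ratio = 2.396396
ln(ratio) = 0.873966
t = 0.873966 / 0.037 = 23.62 hours

23.62


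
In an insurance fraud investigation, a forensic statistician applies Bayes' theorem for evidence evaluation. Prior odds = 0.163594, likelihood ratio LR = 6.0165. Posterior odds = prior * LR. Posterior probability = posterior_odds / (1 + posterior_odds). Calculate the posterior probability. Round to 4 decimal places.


Bayesian evidence evaluation:
Posterior odds = prior_odds * LR = 0.163594 * 6.0165 = 0.9842633
Posterior probability = posterior_odds / (1 + posterior_odds)
= 0.9842633 / (1 + 0.9842633)
= 0.9842633 / 1.9842633
= 0.4960

0.4960


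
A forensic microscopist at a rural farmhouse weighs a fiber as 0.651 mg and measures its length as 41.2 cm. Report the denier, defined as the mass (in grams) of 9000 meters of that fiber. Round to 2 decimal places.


Denier calculation:
Mass in grams = 0.651 mg / 1000 = 0.000651 g
Length in meters = 41.2 cm / 100 = 0.412 m
Linear density = mass / length = 0.000651 / 0.412 = 0.0015801 g/m
Denier = (g/m) * 9000 = 0.0015801 * 9000 = 14.22

14.22


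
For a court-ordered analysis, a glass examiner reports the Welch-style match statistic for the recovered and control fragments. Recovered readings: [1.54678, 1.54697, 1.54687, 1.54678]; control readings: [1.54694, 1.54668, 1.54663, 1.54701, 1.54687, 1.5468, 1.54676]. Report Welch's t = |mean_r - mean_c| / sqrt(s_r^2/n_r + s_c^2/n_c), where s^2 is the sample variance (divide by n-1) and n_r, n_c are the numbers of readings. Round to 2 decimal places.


Welch's t-criterion for glass RI comparison:
Recovered mean = sum / n_r = 6.1874 / 4 = 1.54685
Control mean = sum / n_c = 10.82769 / 7 = 1.5468129
Recovered sample variance s_r^2 = 8.2e-09
Control sample variance s_c^2 = 1.87238e-08
Welch SE (unpooled) = sqrt(s_r^2/n_r + s_c^2/n_c) = sqrt(2.05e-09 + 2.67483e-09) = sqrt(4.72483e-09) = 6.87374e-05
|mean_r - mean_c| = 3.71429e-05
t = 3.71429e-05 / 6.87374e-05 = 0.54

0.54


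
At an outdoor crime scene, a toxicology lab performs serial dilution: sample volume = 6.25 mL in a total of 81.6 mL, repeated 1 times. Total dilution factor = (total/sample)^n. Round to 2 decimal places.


Dilution factor calculation:
Single dilution = V_total / V_sample = 81.6 / 6.25 ≈ 13.056
Number of dilutions = 1
Total DF = (81.6 / 6.25)^1 (full precision, rounded at the end) = 13.06

13.06


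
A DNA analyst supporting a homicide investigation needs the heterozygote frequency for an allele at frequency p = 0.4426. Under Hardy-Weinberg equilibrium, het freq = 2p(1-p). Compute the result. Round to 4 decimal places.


Hardy-Weinberg heterozygote frequency:
q = 1 - p = 1 - 0.4426 = 0.5574
2pq = 2 * 0.4426 * 0.5574 = 0.4934

0.4934


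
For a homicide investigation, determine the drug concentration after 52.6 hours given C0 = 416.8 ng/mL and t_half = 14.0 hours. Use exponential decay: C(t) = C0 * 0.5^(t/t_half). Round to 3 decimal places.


Drug concentration decay:
Number of half-lives = t / t_half = 52.6 / 14.0 = 3.757143
Decay factor = 0.5^3.757143 = 0.07395836
C(t) = 416.8 * 0.07395836 = 30.826 ng/mL

30.826


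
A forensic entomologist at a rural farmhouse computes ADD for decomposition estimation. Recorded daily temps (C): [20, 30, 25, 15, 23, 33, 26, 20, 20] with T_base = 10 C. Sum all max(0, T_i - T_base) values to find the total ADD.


Computing ADD day by day:
Day 1: max(0, 20 - 10) = 10
Day 2: max(0, 30 - 10) = 20
Day 3: max(0, 25 - 10) = 15
Day 4: max(0, 15 - 10) = 5
Day 5: max(0, 23 - 10) = 13
Day 6: max(0, 33 - 10) = 23
Day 7: max(0, 26 - 10) = 16
Day 8: max(0, 20 - 10) = 10
Day 9: max(0, 20 - 10) = 10
Total ADD = 122

122


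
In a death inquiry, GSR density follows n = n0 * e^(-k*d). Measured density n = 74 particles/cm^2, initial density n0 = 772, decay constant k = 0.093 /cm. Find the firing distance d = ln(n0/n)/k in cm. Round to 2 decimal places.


GSR distance calculation:
n0/n = 772 / 74 = 10.432432
ln(n0/n) = 2.344919
d = 2.344919 / 0.093 = 25.21 cm

25.21


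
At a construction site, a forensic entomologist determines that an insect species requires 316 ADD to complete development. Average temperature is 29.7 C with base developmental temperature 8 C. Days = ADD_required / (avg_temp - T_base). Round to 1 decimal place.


Insect development time:
Effective temperature = avg_temp - T_base = 29.7 - 8 = 21.7 C
Days = ADD / effective_temp = 316 / 21.7 = 14.6 days

14.6


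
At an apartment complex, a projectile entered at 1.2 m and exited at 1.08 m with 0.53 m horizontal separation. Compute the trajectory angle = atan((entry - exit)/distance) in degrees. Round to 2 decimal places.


Bullet trajectory angle:
Height difference = 1.2 - 1.08 = 0.12 m
angle = atan(0.12 / 0.53)
angle = atan(0.226415)
angle = 12.76 degrees

12.76


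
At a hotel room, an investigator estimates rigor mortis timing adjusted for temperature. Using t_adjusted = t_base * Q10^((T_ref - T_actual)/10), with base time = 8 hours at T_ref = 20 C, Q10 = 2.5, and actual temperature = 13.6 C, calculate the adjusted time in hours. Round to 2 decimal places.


Rigor mortis time adjustment:
Exponent = (T_ref - T_actual) / 10 = (20 - 13.6) / 10 = 0.64
Q10 factor = 2.5^0.64 = 1.79755
t_adjusted = 8 * 1.79755 = 14.38 hours

14.38


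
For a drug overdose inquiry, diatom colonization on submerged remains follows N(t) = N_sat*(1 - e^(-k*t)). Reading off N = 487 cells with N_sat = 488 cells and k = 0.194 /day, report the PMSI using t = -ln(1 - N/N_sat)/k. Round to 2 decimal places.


PMSI from diatom colonization curve:
N / N_sat = 487 / 488 = 0.997951
1 - N/N_sat = 0.002049
ln(1 - N/N_sat) = -6.190403
t = -ln(1 - N/N_sat) / k = -(-6.190403) / 0.194 = 31.91 days

31.91


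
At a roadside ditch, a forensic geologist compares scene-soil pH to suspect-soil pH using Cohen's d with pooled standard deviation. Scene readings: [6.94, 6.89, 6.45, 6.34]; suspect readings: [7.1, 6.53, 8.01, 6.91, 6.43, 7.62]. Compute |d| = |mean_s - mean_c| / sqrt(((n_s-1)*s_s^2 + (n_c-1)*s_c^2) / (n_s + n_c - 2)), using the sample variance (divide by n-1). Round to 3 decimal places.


Pooled-variance Cohen's d for soil pH comparison:
Scene mean = 26.62 / 4 = 6.655
Suspect mean = 42.6 / 6 = 7.1
Scene sample variance s_s^2 = 0.092567
Suspect sample variance s_c^2 = 0.38168
Pooled variance = ((n_s-1)*s_s^2 + (n_c-1)*s_c^2) / (n_s + n_c - 2) = 0.273262
Pooled SD = sqrt(0.273262) = 0.522745
Mean difference = -0.445
|d| = |-0.445| / 0.522745 = 0.851

0.851


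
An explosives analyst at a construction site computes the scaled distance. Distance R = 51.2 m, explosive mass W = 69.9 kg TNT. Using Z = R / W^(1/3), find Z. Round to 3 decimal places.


Scaled distance calculation:
W^(1/3) = 69.9^(1/3) = 4.119322
Z = R / W^(1/3) = 51.2 / 4.119322
Z = 12.429 m/kg^(1/3)

12.429


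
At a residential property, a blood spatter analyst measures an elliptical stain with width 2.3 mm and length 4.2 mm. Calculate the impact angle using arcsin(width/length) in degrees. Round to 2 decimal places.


Blood spatter impact angle calculation:
width / length = 2.3 / 4.2 = 0.547619
angle = arcsin(0.547619)
angle = 33.20 degrees

33.20


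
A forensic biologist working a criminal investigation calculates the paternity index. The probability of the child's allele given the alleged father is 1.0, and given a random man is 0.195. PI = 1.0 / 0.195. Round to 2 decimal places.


Paternity Index calculation:
PI = P(allele|father) / P(allele|random)
PI = 1.0 / 0.195
PI = 5.13

5.13


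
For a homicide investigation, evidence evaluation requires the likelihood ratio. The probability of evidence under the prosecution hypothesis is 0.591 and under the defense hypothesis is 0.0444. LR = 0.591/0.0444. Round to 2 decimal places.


Likelihood ratio calculation:
LR = P(E|Hp) / P(E|Hd)
LR = 0.591 / 0.0444
LR = 13.31

13.31


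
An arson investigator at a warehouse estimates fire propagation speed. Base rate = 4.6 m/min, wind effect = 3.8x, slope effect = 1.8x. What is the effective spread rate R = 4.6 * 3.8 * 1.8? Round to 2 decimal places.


Fire spread rate calculation:
R = R0 * wind_factor * slope_factor
= 4.6 * 3.8 * 1.8
= 17.48 * 1.8
= 31.46 m/min

31.46


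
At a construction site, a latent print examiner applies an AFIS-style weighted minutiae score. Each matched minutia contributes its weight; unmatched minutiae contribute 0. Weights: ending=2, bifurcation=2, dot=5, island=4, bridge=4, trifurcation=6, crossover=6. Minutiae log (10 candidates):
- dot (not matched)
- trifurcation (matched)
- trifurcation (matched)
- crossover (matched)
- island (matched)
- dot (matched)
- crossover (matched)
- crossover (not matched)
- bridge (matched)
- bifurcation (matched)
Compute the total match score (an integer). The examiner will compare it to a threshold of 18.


Weighted minutiae match score:
  dot: not matched, +0
  trifurcation: matched, +6 (running total 6)
  trifurcation: matched, +6 (running total 12)
  crossover: matched, +6 (running total 18)
  island: matched, +4 (running total 22)
  dot: matched, +5 (running total 27)
  crossover: matched, +6 (running total 33)
  crossover: not matched, +0
  bridge: matched, +4 (running total 37)
  bifurcation: matched, +2 (running total 39)
Total score = 39
Threshold = 18; verdict = identification

39


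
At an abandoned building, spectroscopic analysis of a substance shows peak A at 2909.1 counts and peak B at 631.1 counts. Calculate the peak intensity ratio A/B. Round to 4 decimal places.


Spectral peak ratio:
Peak A = 2909.1 counts
Peak B = 631.1 counts
Ratio = 2909.1 / 631.1 = 4.6096

4.6096


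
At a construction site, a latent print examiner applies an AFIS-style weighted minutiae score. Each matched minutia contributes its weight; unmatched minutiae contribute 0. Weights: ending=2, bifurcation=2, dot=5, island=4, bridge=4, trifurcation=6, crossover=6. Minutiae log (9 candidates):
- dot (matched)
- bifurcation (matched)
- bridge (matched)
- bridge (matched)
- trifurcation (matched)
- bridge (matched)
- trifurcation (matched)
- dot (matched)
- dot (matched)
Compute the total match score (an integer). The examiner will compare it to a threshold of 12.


Weighted minutiae match score:
  dot: matched, +5 (running total 5)
  bifurcation: matched, +2 (running total 7)
  bridge: matched, +4 (running total 11)
  bridge: matched, +4 (running total 15)
  trifurcation: matched, +6 (running total 21)
  bridge: matched, +4 (running total 25)
  trifurcation: matched, +6 (running total 31)
  dot: matched, +5 (running total 36)
  dot: matched, +5 (running total 41)
Total score = 41
Threshold = 12; verdict = identification

41


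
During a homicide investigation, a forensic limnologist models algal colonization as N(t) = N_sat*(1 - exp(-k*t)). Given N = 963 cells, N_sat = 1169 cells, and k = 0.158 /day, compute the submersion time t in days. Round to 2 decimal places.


PMSI from diatom colonization curve:
N / N_sat = 963 / 1169 = 0.823781
1 - N/N_sat = 0.176219
ln(1 - N/N_sat) = -1.736028
t = -ln(1 - N/N_sat) / k = -(-1.736028) / 0.158 = 10.99 days

10.99


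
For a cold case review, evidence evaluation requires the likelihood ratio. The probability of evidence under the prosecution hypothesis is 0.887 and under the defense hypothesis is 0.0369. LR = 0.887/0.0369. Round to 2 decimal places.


Likelihood ratio calculation:
LR = P(E|Hp) / P(E|Hd)
LR = 0.887 / 0.0369
LR = 24.04

24.04


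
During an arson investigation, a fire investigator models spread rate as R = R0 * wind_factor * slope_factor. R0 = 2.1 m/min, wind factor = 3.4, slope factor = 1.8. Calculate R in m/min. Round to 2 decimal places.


Fire spread rate calculation:
R = R0 * wind_factor * slope_factor
= 2.1 * 3.4 * 1.8
= 7.14 * 1.8
= 12.85 m/min

12.85


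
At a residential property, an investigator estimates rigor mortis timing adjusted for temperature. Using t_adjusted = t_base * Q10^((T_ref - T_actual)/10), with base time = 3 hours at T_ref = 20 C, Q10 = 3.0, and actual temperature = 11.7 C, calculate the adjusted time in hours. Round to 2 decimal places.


Rigor mortis time adjustment:
Exponent = (T_ref - T_actual) / 10 = (20 - 11.7) / 10 = 0.83
Q10 factor = 3.0^0.83 = 2.48892
t_adjusted = 3 * 2.48892 = 7.47 hours

7.47


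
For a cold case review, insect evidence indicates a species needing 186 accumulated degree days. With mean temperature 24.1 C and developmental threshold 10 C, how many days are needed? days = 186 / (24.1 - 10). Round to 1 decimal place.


Insect development time:
Effective temperature = avg_temp - T_base = 24.1 - 10 = 14.1 C
Days = ADD / effective_temp = 186 / 14.1 = 13.2 days

13.2


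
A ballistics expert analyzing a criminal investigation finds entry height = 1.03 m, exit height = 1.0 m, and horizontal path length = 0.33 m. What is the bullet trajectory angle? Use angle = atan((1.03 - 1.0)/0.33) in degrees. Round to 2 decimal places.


Bullet trajectory angle:
Height difference = 1.03 - 1.0 = 0.03 m
angle = atan(0.03 / 0.33)
angle = atan(0.090909)
angle = 5.19 degrees

5.19


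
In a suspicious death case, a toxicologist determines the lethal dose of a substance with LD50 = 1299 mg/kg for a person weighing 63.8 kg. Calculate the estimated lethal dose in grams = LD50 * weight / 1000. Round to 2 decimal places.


Lethal dose calculation:
Lethal dose = LD50 * body_weight / 1000
= 1299 * 63.8 / 1000
= 82876.2 / 1000
= 82.88 g

82.88


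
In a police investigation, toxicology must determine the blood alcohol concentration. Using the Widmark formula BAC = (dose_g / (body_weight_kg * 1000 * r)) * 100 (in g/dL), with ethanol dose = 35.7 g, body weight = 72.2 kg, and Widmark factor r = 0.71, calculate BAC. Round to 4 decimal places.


Applying the Widmark formula:
BAC = (dose_g / (body_wt * 1000 * r)) * 100
Denominator = 72.2 * 1000 * 0.71 = 51262
BAC = (35.7 / 51262) * 100
BAC = 0.0696 g/dL

0.0696


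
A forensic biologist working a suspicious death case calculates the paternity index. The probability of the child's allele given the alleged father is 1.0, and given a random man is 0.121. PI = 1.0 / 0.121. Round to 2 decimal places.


Paternity Index calculation:
PI = P(allele|father) / P(allele|random)
PI = 1.0 / 0.121
PI = 8.26

8.26


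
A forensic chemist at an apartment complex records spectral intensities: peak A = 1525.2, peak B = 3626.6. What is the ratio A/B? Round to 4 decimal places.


Spectral peak ratio:
Peak A = 1525.2 counts
Peak B = 3626.6 counts
Ratio = 1525.2 / 3626.6 = 0.4206

0.4206


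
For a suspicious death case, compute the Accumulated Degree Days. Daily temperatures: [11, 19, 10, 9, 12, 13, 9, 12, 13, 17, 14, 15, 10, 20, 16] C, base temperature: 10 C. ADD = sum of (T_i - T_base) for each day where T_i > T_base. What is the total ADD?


Computing ADD day by day:
Day 1: max(0, 11 - 10) = 1
Day 2: max(0, 19 - 10) = 9
Day 3: max(0, 10 - 10) = 0
Day 4: max(0, 9 - 10) = 0
Day 5: max(0, 12 - 10) = 2
Day 6: max(0, 13 - 10) = 3
Day 7: max(0, 9 - 10) = 0
Day 8: max(0, 12 - 10) = 2
Day 9: max(0, 13 - 10) = 3
Day 10: max(0, 17 - 10) = 7
Day 11: max(0, 14 - 10) = 4
Day 12: max(0, 15 - 10) = 5
Day 13: max(0, 10 - 10) = 0
Day 14: max(0, 20 - 10) = 10
Day 15: max(0, 16 - 10) = 6
Total ADD = 52

52


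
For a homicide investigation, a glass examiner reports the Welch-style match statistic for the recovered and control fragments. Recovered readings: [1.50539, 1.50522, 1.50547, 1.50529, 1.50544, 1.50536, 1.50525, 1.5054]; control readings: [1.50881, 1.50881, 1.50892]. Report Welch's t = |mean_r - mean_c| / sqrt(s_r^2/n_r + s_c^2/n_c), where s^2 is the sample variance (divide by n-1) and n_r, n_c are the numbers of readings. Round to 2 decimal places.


Welch's t-criterion for glass RI comparison:
Recovered mean = sum / n_r = 12.04282 / 8 = 1.5053525
Control mean = sum / n_c = 4.52654 / 3 = 1.5088467
Recovered sample variance s_r^2 = 8.16429e-09
Control sample variance s_c^2 = 4.03333e-09
Welch SE (unpooled) = sqrt(s_r^2/n_r + s_c^2/n_c) = sqrt(1.02054e-09 + 1.34444e-09) = sqrt(2.36498e-09) = 4.86311e-05
|mean_r - mean_c| = 0.00349417
t = 0.00349417 / 4.86311e-05 = 71.85

71.85


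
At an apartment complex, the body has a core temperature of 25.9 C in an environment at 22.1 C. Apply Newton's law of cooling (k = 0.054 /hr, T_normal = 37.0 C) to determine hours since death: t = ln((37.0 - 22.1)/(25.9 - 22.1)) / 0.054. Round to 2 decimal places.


Using Newton's law of cooling:
t = ln((T_normal - T_ambient) / (T_body - T_ambient)) / k
T_normal - T_ambient = 14.9
T_body - T_ambient = 3.8
Ratio = 3.921053
ln(ratio) = 1.36636
t = 1.36636 / 0.054 = 25.30 hours

25.30


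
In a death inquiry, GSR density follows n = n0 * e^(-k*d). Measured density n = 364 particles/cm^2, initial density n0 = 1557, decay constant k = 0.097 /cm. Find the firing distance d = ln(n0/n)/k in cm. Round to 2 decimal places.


GSR distance calculation:
n0/n = 1557 / 364 = 4.277473
ln(n0/n) = 1.453362
d = 1.453362 / 0.097 = 14.98 cm

14.98


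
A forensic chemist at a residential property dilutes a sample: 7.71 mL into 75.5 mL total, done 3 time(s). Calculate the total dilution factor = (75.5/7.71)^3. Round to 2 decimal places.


Dilution factor calculation:
Single dilution = V_total / V_sample = 75.5 / 7.71 ≈ 9.792477
Number of dilutions = 3
Total DF = (75.5 / 7.71)^3 (full precision, rounded at the end) = 939.03

939.03


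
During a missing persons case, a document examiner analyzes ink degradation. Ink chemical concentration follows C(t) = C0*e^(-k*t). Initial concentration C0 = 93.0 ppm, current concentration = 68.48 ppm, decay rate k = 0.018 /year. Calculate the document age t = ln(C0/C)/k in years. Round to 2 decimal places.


Document age estimation:
C0/C = 93.0 / 68.48 = 1.358061
ln(C0/C) = 0.306058
t = 0.306058 / 0.018 = 17.00 years

17.00


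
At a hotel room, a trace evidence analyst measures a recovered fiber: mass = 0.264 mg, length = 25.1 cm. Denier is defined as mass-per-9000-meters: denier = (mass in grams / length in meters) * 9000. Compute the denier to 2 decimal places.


Denier calculation:
Mass in grams = 0.264 mg / 1000 = 0.000264 g
Length in meters = 25.1 cm / 100 = 0.251 m
Linear density = mass / length = 0.000264 / 0.251 = 0.00105179 g/m
Denier = (g/m) * 9000 = 0.00105179 * 9000 = 9.47

9.47


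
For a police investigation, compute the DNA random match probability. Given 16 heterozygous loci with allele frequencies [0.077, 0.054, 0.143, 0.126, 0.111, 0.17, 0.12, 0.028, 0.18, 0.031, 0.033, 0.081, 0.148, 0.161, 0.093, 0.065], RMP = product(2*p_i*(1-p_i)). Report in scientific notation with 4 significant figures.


Computing RMP for 16 loci:
Locus 1: 2 * 0.077 * 0.923 = 0.142142
Locus 2: 2 * 0.054 * 0.946 = 0.102168
Locus 3: 2 * 0.143 * 0.857 = 0.245102
Locus 4: 2 * 0.126 * 0.874 = 0.220248
Locus 5: 2 * 0.111 * 0.889 = 0.197358
Locus 6: 2 * 0.17 * 0.83 = 0.2822
Locus 7: 2 * 0.12 * 0.88 = 0.2112
Locus 8: 2 * 0.028 * 0.972 = 0.054432
Locus 9: 2 * 0.18 * 0.82 = 0.2952
Locus 10: 2 * 0.031 * 0.969 = 0.060078
Locus 11: 2 * 0.033 * 0.967 = 0.063822
Locus 12: 2 * 0.081 * 0.919 = 0.148878
Locus 13: 2 * 0.148 * 0.852 = 0.252192
Locus 14: 2 * 0.161 * 0.839 = 0.270158
Locus 15: 2 * 0.093 * 0.907 = 0.168702
Locus 16: 2 * 0.065 * 0.935 = 0.12155
RMP = 1.182e-13

1.182e-13


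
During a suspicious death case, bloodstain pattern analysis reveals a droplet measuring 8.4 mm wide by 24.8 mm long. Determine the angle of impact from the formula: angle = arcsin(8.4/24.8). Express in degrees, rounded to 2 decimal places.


Blood spatter impact angle calculation:
width / length = 8.4 / 24.8 = 0.33871
angle = arcsin(0.33871)
angle = 19.80 degrees

19.80


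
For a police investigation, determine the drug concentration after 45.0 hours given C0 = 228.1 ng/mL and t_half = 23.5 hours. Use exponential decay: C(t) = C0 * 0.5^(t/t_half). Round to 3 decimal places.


Drug concentration decay:
Number of half-lives = t / t_half = 45.0 / 23.5 = 1.914894
Decay factor = 0.5^1.914894 = 0.26519142
C(t) = 228.1 * 0.26519142 = 60.490 ng/mL

60.490


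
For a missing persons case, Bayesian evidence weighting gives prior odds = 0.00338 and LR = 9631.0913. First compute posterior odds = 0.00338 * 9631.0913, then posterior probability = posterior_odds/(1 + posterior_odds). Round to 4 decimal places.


Bayesian evidence evaluation:
Posterior odds = prior_odds * LR = 0.00338 * 9631.0913 = 32.55309
Posterior probability = posterior_odds / (1 + posterior_odds)
= 32.55309 / (1 + 32.55309)
= 32.55309 / 33.55309
= 0.9702

0.9702


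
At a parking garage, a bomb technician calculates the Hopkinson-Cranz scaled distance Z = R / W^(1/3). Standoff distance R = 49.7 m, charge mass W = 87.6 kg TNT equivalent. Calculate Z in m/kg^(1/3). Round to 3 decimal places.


Scaled distance calculation:
W^(1/3) = 87.6^(1/3) = 4.441211
Z = R / W^(1/3) = 49.7 / 4.441211
Z = 11.191 m/kg^(1/3)

11.191


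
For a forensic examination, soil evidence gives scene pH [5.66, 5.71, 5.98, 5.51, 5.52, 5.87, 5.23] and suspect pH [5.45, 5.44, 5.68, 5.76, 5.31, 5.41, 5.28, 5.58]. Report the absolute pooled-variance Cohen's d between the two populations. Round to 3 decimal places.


Pooled-variance Cohen's d for soil pH comparison:
Scene mean = 39.48 / 7 = 5.64
Suspect mean = 43.91 / 8 = 5.48875
Scene sample variance s_s^2 = 0.0622
Suspect sample variance s_c^2 = 0.029155
Pooled variance = ((n_s-1)*s_s^2 + (n_c-1)*s_c^2) / (n_s + n_c - 2) = 0.044407
Pooled SD = sqrt(0.044407) = 0.21073
Mean difference = 0.15125
|d| = |0.15125| / 0.21073 = 0.718

0.718


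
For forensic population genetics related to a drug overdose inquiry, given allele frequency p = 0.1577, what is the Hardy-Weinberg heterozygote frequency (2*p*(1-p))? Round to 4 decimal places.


Hardy-Weinberg heterozygote frequency:
q = 1 - p = 1 - 0.1577 = 0.8423
2pq = 2 * 0.1577 * 0.8423 = 0.2657

0.2657


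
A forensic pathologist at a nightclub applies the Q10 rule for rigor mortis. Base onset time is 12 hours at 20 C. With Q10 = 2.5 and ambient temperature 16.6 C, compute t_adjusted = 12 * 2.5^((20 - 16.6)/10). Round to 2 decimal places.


Rigor mortis time adjustment:
Exponent = (T_ref - T_actual) / 10 = (20 - 16.6) / 10 = 0.34
Q10 factor = 2.5^0.34 = 1.36552
t_adjusted = 12 * 1.36552 = 16.39 hours

16.39


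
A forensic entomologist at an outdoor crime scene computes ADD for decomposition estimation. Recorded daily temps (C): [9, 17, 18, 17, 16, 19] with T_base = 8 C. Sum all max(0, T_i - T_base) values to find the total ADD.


Computing ADD day by day:
Day 1: max(0, 9 - 8) = 1
Day 2: max(0, 17 - 8) = 9
Day 3: max(0, 18 - 8) = 10
Day 4: max(0, 17 - 8) = 9
Day 5: max(0, 16 - 8) = 8
Day 6: max(0, 19 - 8) = 11
Total ADD = 48

48


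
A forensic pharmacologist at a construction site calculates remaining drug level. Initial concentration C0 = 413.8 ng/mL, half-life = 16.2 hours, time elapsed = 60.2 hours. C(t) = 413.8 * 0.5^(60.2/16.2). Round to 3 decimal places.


Drug concentration decay:
Number of half-lives = t / t_half = 60.2 / 16.2 = 3.716049
Decay factor = 0.5^3.716049 = 0.07609529
C(t) = 413.8 * 0.07609529 = 31.488 ng/mL

31.488


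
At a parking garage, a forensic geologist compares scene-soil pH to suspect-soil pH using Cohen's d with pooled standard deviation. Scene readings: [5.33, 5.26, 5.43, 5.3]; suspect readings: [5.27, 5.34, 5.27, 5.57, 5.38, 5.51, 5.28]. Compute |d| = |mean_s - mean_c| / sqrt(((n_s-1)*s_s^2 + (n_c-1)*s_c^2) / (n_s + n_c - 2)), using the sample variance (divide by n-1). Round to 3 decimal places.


Pooled-variance Cohen's d for soil pH comparison:
Scene mean = 21.32 / 4 = 5.33
Suspect mean = 37.62 / 7 = 5.374286
Scene sample variance s_s^2 = 0.005267
Suspect sample variance s_c^2 = 0.014762
Pooled variance = ((n_s-1)*s_s^2 + (n_c-1)*s_c^2) / (n_s + n_c - 2) = 0.011597
Pooled SD = sqrt(0.011597) = 0.107689
Mean difference = -0.044286
|d| = |-0.044286| / 0.107689 = 0.411

0.411


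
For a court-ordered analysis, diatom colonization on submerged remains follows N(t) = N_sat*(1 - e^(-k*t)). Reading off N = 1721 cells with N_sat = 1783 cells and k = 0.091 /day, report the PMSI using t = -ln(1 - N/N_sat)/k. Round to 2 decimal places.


PMSI from diatom colonization curve:
N / N_sat = 1721 / 1783 = 0.965227
1 - N/N_sat = 0.034773
ln(1 - N/N_sat) = -3.358914
t = -ln(1 - N/N_sat) / k = -(-3.358914) / 0.091 = 36.91 days

36.91


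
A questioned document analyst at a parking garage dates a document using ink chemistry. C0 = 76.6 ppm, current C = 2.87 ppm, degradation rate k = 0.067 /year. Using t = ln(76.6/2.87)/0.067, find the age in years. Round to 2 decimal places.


Document age estimation:
C0/C = 76.6 / 2.87 = 26.689895
ln(C0/C) = 3.284285
t = 3.284285 / 0.067 = 49.02 years

49.02


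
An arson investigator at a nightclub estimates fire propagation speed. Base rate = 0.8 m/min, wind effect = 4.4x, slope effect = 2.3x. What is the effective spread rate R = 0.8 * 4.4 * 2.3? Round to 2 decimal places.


Fire spread rate calculation:
R = R0 * wind_factor * slope_factor
= 0.8 * 4.4 * 2.3
= 3.52 * 2.3
= 8.10 m/min

8.10


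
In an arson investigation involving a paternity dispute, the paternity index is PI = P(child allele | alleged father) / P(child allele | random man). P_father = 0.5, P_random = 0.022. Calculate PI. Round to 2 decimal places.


Paternity Index calculation:
PI = P(allele|father) / P(allele|random)
PI = 0.5 / 0.022
PI = 22.73

22.73


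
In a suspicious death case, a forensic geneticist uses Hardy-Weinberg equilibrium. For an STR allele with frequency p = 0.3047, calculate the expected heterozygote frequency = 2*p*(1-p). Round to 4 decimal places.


Hardy-Weinberg heterozygote frequency:
q = 1 - p = 1 - 0.3047 = 0.6953
2pq = 2 * 0.3047 * 0.6953 = 0.4237

0.4237


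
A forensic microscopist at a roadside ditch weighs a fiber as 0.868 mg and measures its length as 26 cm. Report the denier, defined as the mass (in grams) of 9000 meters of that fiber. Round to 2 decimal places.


Denier calculation:
Mass in grams = 0.868 mg / 1000 = 0.000868 g
Length in meters = 26 cm / 100 = 0.26 m
Linear density = mass / length = 0.000868 / 0.26 = 0.00333846 g/m
Denier = (g/m) * 9000 = 0.00333846 * 9000 = 30.05

30.05


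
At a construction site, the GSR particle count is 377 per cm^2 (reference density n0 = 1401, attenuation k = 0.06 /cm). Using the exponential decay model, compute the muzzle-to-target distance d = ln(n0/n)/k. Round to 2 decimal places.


GSR distance calculation:
n0/n = 1401 / 377 = 3.71618
ln(n0/n) = 1.312696
d = 1.312696 / 0.06 = 21.88 cm

21.88


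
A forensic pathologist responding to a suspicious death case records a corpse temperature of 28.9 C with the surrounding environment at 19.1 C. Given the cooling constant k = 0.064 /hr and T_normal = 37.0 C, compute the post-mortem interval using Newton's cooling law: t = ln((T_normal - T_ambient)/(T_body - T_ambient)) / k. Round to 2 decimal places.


Using Newton's law of cooling:
t = ln((T_normal - T_ambient) / (T_body - T_ambient)) / k
T_normal - T_ambient = 17.9
T_body - T_ambient = 9.8
Ratio = 1.826531
ln(ratio) = 0.602419
t = 0.602419 / 0.064 = 9.41 hours

9.41


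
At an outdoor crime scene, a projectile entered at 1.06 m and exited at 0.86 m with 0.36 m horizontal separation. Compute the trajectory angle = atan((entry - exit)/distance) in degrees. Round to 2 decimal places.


Bullet trajectory angle:
Height difference = 1.06 - 0.86 = 0.2 m
angle = atan(0.2 / 0.36)
angle = atan(0.555556)
angle = 29.05 degrees

29.05


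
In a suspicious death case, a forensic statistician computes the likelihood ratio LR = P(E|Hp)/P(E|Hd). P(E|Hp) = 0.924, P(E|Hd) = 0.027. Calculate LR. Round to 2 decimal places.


Likelihood ratio calculation:
LR = P(E|Hp) / P(E|Hd)
LR = 0.924 / 0.027
LR = 34.22

34.22


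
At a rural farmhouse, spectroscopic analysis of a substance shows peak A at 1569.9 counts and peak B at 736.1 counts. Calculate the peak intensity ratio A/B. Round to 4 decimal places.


Spectral peak ratio:
Peak A = 1569.9 counts
Peak B = 736.1 counts
Ratio = 1569.9 / 736.1 = 2.1327

2.1327


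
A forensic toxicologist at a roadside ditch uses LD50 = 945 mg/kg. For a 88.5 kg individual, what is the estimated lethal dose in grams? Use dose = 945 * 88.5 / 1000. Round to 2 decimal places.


Lethal dose calculation:
Lethal dose = LD50 * body_weight / 1000
= 945 * 88.5 / 1000
= 83632.5 / 1000
= 83.63 g

83.63


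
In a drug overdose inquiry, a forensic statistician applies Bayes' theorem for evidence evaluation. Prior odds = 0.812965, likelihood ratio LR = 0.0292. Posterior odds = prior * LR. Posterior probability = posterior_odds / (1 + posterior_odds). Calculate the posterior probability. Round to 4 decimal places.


Bayesian evidence evaluation:
Posterior odds = prior_odds * LR = 0.812965 * 0.0292 = 0.02373858
Posterior probability = posterior_odds / (1 + posterior_odds)
= 0.02373858 / (1 + 0.02373858)
= 0.02373858 / 1.02373858
= 0.0232

0.0232


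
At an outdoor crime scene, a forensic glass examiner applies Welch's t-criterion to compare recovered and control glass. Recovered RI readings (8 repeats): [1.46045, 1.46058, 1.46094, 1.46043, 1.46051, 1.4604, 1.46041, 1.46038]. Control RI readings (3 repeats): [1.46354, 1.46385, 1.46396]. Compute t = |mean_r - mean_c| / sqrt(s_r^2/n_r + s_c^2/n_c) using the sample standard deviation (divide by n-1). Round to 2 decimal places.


Welch's t-criterion for glass RI comparison:
Recovered mean = sum / n_r = 11.6841 / 8 = 1.4605125
Control mean = sum / n_c = 4.39135 / 3 = 1.4637833
Recovered sample variance s_r^2 = 3.41071e-08
Control sample variance s_c^2 = 4.74333e-08
Welch SE (unpooled) = sqrt(s_r^2/n_r + s_c^2/n_c) = sqrt(4.26339e-09 + 1.58111e-08) = sqrt(2.00745e-08) = 0.000141685
|mean_r - mean_c| = 0.00327083
t = 0.00327083 / 0.000141685 = 23.09

23.09


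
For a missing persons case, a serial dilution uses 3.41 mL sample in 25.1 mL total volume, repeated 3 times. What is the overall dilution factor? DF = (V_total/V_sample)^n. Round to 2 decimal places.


Dilution factor calculation:
Single dilution = V_total / V_sample = 25.1 / 3.41 ≈ 7.360704
Number of dilutions = 3
Total DF = (25.1 / 3.41)^3 (full precision, rounded at the end) = 398.80

398.80


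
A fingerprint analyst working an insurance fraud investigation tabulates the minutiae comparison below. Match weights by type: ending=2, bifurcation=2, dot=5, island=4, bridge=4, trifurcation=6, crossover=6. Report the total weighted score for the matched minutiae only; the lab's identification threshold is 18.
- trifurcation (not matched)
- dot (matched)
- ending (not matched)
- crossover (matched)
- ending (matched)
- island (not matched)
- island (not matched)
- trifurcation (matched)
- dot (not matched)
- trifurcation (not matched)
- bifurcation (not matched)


Weighted minutiae match score:
  trifurcation: not matched, +0
  dot: matched, +5 (running total 5)
  ending: not matched, +0
  crossover: matched, +6 (running total 11)
  ending: matched, +2 (running total 13)
  island: not matched, +0
  island: not matched, +0
  trifurcation: matched, +6 (running total 19)
  dot: not matched, +0
  trifurcation: not matched, +0
  bifurcation: not matched, +0
Total score = 19
Threshold = 18; verdict = identification

19
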